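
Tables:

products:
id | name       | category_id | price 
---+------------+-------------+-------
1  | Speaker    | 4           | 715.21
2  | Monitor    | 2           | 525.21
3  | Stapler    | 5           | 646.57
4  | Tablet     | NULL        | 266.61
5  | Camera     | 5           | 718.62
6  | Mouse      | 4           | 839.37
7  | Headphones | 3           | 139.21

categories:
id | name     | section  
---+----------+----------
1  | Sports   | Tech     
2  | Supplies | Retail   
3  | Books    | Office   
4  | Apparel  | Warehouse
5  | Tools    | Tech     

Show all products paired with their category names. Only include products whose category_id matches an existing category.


INNER JOIN keeps only products rows whose category_id matches an id in categories. Walk through each product:
  - product 1 (Speaker): category_id=4 -> matches Apparel
  - product 2 (Monitor): category_id=2 -> matches Supplies
  - product 3 (Stapler): category_id=5 -> matches Tools
  - product 4 (Tablet): category_id=NULL, no match -> dropped
  - product 5 (Camera): category_id=5 -> matches Tools
  - product 6 (Mouse): category_id=4 -> matches Apparel
  - product 7 (Headphones): category_id=3 -> matches Books
So 1 of 7 rows is dropped.

SQL:
SELECT a.name, b.name AS category
FROM products a
INNER JOIN categories b ON a.category_id = b.id

Result:
name       | category
-----------+---------
Speaker    | Apparel 
Monitor    | Supplies
Stapler    | Tools   
Camera     | Tools   
Mouse      | Apparel 
Headphones | Books   


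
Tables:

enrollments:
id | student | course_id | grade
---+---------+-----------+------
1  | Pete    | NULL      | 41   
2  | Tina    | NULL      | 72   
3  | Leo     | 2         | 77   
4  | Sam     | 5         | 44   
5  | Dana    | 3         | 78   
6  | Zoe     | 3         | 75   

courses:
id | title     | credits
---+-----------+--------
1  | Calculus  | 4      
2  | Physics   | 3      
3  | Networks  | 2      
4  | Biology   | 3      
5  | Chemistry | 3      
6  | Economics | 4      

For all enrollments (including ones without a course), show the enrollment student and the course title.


LEFT JOIN keeps every row from enrollments (the left table); where course_id has no match in courses, the course columns become NULL. Walk through each enrollment:
  - enrollment 1 (Pete): course_id=NULL, no match -> kept with NULL
  - enrollment 2 (Tina): course_id=NULL, no match -> kept with NULL
  - enrollment 3 (Leo): course_id=2 -> matches Physics
  - enrollment 4 (Sam): course_id=5 -> matches Chemistry
  - enrollment 5 (Dana): course_id=3 -> matches Networks
  - enrollment 6 (Zoe): course_id=3 -> matches Networks
All 6 rows appear; 2 have NULL course.

SQL:
SELECT a.student, b.title AS course
FROM enrollments a
LEFT JOIN courses b ON a.course_id = b.id

Result:
student | course   
--------+----------
Pete    | NULL     
Tina    | NULL     
Leo     | Physics  
Sam     | Chemistry
Dana    | Networks 
Zoe     | Networks 


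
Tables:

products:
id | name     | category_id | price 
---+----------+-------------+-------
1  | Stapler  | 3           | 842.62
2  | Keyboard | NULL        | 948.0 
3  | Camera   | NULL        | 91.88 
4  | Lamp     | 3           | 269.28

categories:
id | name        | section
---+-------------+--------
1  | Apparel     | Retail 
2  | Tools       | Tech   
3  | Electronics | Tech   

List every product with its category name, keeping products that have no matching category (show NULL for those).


LEFT JOIN keeps every row from products (the left table); where category_id has no match in categories, the category columns become NULL. Walk through each product:
  - product 1 (Stapler): category_id=3 -> matches Electronics
  - product 2 (Keyboard): category_id=NULL, no match -> kept with NULL
  - product 3 (Camera): category_id=NULL, no match -> kept with NULL
  - product 4 (Lamp): category_id=3 -> matches Electronics
All 4 rows appear; 2 have NULL category.

SQL:
SELECT a.name, b.name AS category
FROM products a
LEFT JOIN categories b ON a.category_id = b.id

Result:
name     | category   
---------+------------
Stapler  | Electronics
Keyboard | NULL       
Camera   | NULL       
Lamp     | Electronics


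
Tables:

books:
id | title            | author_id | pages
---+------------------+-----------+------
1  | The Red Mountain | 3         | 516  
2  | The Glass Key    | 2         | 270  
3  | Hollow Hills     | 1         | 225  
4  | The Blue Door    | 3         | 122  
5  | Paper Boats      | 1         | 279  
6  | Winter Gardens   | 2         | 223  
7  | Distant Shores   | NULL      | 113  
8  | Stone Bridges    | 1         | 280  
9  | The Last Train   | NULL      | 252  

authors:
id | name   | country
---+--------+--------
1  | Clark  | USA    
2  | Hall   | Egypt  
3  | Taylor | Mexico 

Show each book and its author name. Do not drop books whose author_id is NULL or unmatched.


LEFT JOIN keeps every row from books (the left table); where author_id has no match in authors, the author columns become NULL. Walk through each book:
  - book 1 (The Red Mountain): author_id=3 -> matches Taylor
  - book 2 (The Glass Key): author_id=2 -> matches Hall
  - book 3 (Hollow Hills): author_id=1 -> matches Clark
  - book 4 (The Blue Door): author_id=3 -> matches Taylor
  - book 5 (Paper Boats): author_id=1 -> matches Clark
  - book 6 (Winter Gardens): author_id=2 -> matches Hall
  - book 7 (Distant Shores): author_id=NULL, no match -> kept with NULL
  - book 8 (Stone Bridges): author_id=1 -> matches Clark
  - book 9 (The Last Train): author_id=NULL, no match -> kept with NULL
All 9 rows appear; 2 have NULL author.

SQL:
SELECT a.title, b.name AS author
FROM books a
LEFT JOIN authors b ON a.author_id = b.id

Result:
title            | author
-----------------+-------
The Red Mountain | Taylor
The Glass Key    | Hall  
Hollow Hills     | Clark 
The Blue Door    | Taylor
Paper Boats      | Clark 
Winter Gardens   | Hall  
Distant Shores   | NULL  
Stone Bridges    | Clark 
The Last Train   | NULL  


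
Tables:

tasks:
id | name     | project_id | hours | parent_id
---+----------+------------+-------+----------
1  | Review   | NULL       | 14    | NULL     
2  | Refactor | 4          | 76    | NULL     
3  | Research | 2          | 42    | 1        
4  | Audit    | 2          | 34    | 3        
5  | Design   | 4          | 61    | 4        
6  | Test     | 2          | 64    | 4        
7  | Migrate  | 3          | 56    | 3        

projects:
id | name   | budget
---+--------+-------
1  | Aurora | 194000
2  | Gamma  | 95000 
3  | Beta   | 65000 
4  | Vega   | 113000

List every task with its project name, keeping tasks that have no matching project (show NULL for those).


LEFT JOIN keeps every row from tasks (the left table); where project_id has no match in projects, the project columns become NULL. Walk through each task:
  - task 1 (Review): project_id=NULL, no match -> kept with NULL
  - task 2 (Refactor): project_id=4 -> matches Vega
  - task 3 (Research): project_id=2 -> matches Gamma
  - task 4 (Audit): project_id=2 -> matches Gamma
  - task 5 (Design): project_id=4 -> matches Vega
  - task 6 (Test): project_id=2 -> matches Gamma
  - task 7 (Migrate): project_id=3 -> matches Beta
All 7 rows appear; 1 has NULL project.

SQL:
SELECT a.name, b.name AS project
FROM tasks a
LEFT JOIN projects b ON a.project_id = b.id

Result:
name     | project
---------+--------
Review   | NULL   
Refactor | Vega   
Research | Gamma  
Audit    | Gamma  
Design   | Vega   
Test     | Gamma  
Migrate  | Beta   


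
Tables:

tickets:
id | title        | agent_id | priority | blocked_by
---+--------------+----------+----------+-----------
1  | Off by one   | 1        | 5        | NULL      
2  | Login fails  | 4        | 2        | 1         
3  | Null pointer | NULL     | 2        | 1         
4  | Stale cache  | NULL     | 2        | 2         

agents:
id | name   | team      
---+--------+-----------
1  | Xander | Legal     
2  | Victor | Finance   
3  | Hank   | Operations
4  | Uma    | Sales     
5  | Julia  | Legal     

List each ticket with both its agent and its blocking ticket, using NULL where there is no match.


Two LEFT JOINs from the same base table tickets: one to agents via agent_id, one to tickets itself via blocked_by. Both are LEFT so every ticket is preserved.
Match against agents:
  - ticket 1 (Off by one): agent_id=1 -> matches Xander
  - ticket 2 (Login fails): agent_id=4 -> matches Uma
  - ticket 3 (Null pointer): agent_id=NULL, no match -> kept with NULL
  - ticket 4 (Stale cache): agent_id=NULL, no match -> kept with NULL
Match against tickets (self):
  - ticket 1 (Off by one): blocked_by=NULL -> NULL
  - ticket 2 (Login fails): blocked_by=1 -> Off by one
  - ticket 3 (Null pointer): blocked_by=1 -> Off by one
  - ticket 4 (Stale cache): blocked_by=2 -> Login fails

SQL:
SELECT a.title, b.name AS agent, c.title AS blocked_by
FROM tickets a
LEFT JOIN agents b ON a.agent_id = b.id
LEFT JOIN tickets c ON a.blocked_by = c.id

Result:
title        | agent  | blocked_by 
-------------+--------+------------
Off by one   | Xander | NULL       
Login fails  | Uma    | Off by one 
Null pointer | NULL   | Off by one 
Stale cache  | NULL   | Login fails


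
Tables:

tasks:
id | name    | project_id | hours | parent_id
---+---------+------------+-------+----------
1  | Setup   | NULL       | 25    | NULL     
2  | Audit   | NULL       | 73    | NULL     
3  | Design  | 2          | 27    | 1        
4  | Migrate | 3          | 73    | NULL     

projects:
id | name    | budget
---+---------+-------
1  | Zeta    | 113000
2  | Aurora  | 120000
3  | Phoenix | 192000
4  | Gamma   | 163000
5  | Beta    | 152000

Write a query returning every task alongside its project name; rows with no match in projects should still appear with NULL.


LEFT JOIN keeps every row from tasks (the left table); where project_id has no match in projects, the project columns become NULL. Walk through each task:
  - task 1 (Setup): project_id=NULL, no match -> kept with NULL
  - task 2 (Audit): project_id=NULL, no match -> kept with NULL
  - task 3 (Design): project_id=2 -> matches Aurora
  - task 4 (Migrate): project_id=3 -> matches Phoenix
All 4 rows appear; 2 have NULL project.

SQL:
SELECT a.name, b.name AS project
FROM tasks a
LEFT JOIN projects b ON a.project_id = b.id

Result:
name    | project
--------+--------
Setup   | NULL   
Audit   | NULL   
Design  | Aurora 
Migrate | Phoenix


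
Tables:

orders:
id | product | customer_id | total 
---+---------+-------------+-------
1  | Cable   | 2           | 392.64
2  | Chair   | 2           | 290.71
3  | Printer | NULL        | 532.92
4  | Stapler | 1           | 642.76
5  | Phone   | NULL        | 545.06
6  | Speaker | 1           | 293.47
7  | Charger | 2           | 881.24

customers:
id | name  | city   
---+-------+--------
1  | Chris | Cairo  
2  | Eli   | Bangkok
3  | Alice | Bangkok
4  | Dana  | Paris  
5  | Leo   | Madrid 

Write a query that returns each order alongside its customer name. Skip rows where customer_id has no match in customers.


INNER JOIN keeps only orders rows whose customer_id matches an id in customers. Walk through each order:
  - order 1 (Cable): customer_id=2 -> matches Eli
  - order 2 (Chair): customer_id=2 -> matches Eli
  - order 3 (Printer): customer_id=NULL, no match -> dropped
  - order 4 (Stapler): customer_id=1 -> matches Chris
  - order 5 (Phone): customer_id=NULL, no match -> dropped
  - order 6 (Speaker): customer_id=1 -> matches Chris
  - order 7 (Charger): customer_id=2 -> matches Eli
So 2 of 7 rows are dropped.

SQL:
SELECT a.product, b.name AS customer
FROM orders a
INNER JOIN customers b ON a.customer_id = b.id

Result:
product | customer
--------+---------
Cable   | Eli     
Chair   | Eli     
Stapler | Chris   
Speaker | Chris   
Charger | Eli     


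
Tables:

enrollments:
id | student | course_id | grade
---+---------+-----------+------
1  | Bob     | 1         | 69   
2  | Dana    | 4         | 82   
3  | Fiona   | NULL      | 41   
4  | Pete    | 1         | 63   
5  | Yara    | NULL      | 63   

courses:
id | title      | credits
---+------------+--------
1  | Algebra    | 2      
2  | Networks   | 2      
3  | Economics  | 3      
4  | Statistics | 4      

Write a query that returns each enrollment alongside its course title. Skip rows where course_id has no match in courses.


INNER JOIN keeps only enrollments rows whose course_id matches an id in courses. Walk through each enrollment:
  - enrollment 1 (Bob): course_id=1 -> matches Algebra
  - enrollment 2 (Dana): course_id=4 -> matches Statistics
  - enrollment 3 (Fiona): course_id=NULL, no match -> dropped
  - enrollment 4 (Pete): course_id=1 -> matches Algebra
  - enrollment 5 (Yara): course_id=NULL, no match -> dropped
So 2 of 5 rows are dropped.

SQL:
SELECT a.student, b.title AS course
FROM enrollments a
INNER JOIN courses b ON a.course_id = b.id

Result:
student | course    
--------+-----------
Bob     | Algebra   
Dana    | Statistics
Pete    | Algebra   


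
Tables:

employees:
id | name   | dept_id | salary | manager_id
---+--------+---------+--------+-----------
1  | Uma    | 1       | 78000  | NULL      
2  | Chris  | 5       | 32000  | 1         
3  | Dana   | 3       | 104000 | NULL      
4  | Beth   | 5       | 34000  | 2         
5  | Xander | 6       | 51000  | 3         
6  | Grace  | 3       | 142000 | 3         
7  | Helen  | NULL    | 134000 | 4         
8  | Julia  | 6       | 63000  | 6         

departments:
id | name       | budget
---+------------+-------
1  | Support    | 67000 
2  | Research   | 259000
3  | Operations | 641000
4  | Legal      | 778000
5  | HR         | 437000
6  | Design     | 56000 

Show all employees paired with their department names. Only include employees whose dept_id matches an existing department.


INNER JOIN keeps only employees rows whose dept_id matches an id in departments. Walk through each employee:
  - employee 1 (Uma): dept_id=1 -> matches Support
  - employee 2 (Chris): dept_id=5 -> matches HR
  - employee 3 (Dana): dept_id=3 -> matches Operations
  - employee 4 (Beth): dept_id=5 -> matches HR
  - employee 5 (Xander): dept_id=6 -> matches Design
  - employee 6 (Grace): dept_id=3 -> matches Operations
  - employee 7 (Helen): dept_id=NULL, no match -> dropped
  - employee 8 (Julia): dept_id=6 -> matches Design
So 1 of 8 rows is dropped.

SQL:
SELECT a.name, b.name AS department
FROM employees a
INNER JOIN departments b ON a.dept_id = b.id

Result:
name   | department
-------+-----------
Uma    | Support   
Chris  | HR        
Dana   | Operations
Beth   | HR        
Xander | Design    
Grace  | Operations
Julia  | Design    


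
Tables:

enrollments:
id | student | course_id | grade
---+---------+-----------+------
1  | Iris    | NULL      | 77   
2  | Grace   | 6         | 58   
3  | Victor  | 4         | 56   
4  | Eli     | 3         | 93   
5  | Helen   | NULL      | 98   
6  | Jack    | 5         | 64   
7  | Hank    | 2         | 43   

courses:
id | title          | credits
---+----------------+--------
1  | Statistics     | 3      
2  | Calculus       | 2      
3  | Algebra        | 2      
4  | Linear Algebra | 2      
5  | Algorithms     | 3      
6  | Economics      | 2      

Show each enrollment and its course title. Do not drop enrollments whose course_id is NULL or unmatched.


LEFT JOIN keeps every row from enrollments (the left table); where course_id has no match in courses, the course columns become NULL. Walk through each enrollment:
  - enrollment 1 (Iris): course_id=NULL, no match -> kept with NULL
  - enrollment 2 (Grace): course_id=6 -> matches Economics
  - enrollment 3 (Victor): course_id=4 -> matches Linear Algebra
  - enrollment 4 (Eli): course_id=3 -> matches Algebra
  - enrollment 5 (Helen): course_id=NULL, no match -> kept with NULL
  - enrollment 6 (Jack): course_id=5 -> matches Algorithms
  - enrollment 7 (Hank): course_id=2 -> matches Calculus
All 7 rows appear; 2 have NULL course.

SQL:
SELECT a.student, b.title AS course
FROM enrollments a
LEFT JOIN courses b ON a.course_id = b.id

Result:
student | course        
--------+---------------
Iris    | NULL          
Grace   | Economics     
Victor  | Linear Algebra
Eli     | Algebra       
Helen   | NULL          
Jack    | Algorithms    
Hank    | Calculus      


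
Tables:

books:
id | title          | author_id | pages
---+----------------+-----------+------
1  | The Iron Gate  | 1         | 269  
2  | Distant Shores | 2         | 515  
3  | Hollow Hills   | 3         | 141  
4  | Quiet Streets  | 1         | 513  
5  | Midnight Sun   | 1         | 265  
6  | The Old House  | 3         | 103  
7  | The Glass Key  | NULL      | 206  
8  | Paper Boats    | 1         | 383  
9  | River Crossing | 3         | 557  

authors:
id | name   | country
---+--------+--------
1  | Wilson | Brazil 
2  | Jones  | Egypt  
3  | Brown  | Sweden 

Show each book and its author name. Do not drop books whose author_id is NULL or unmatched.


LEFT JOIN keeps every row from books (the left table); where author_id has no match in authors, the author columns become NULL. Walk through each book:
  - book 1 (The Iron Gate): author_id=1 -> matches Wilson
  - book 2 (Distant Shores): author_id=2 -> matches Jones
  - book 3 (Hollow Hills): author_id=3 -> matches Brown
  - book 4 (Quiet Streets): author_id=1 -> matches Wilson
  - book 5 (Midnight Sun): author_id=1 -> matches Wilson
  - book 6 (The Old House): author_id=3 -> matches Brown
  - book 7 (The Glass Key): author_id=NULL, no match -> kept with NULL
  - book 8 (Paper Boats): author_id=1 -> matches Wilson
  - book 9 (River Crossing): author_id=3 -> matches Brown
All 9 rows appear; 1 has NULL author.

SQL:
SELECT a.title, b.name AS author
FROM books a
LEFT JOIN authors b ON a.author_id = b.id

Result:
title          | author
---------------+-------
The Iron Gate  | Wilson
Distant Shores | Jones 
Hollow Hills   | Brown 
Quiet Streets  | Wilson
Midnight Sun   | Wilson
The Old House  | Brown 
The Glass Key  | NULL  
Paper Boats    | Wilson
River Crossing | Brown 


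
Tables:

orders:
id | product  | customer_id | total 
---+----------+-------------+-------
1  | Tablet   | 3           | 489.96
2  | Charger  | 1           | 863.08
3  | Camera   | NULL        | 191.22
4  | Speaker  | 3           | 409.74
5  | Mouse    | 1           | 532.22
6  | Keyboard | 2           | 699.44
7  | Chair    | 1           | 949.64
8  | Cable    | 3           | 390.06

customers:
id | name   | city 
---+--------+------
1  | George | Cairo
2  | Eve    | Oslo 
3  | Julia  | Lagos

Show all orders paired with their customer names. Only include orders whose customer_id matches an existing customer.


INNER JOIN keeps only orders rows whose customer_id matches an id in customers. Walk through each order:
  - order 1 (Tablet): customer_id=3 -> matches Julia
  - order 2 (Charger): customer_id=1 -> matches George
  - order 3 (Camera): customer_id=NULL, no match -> dropped
  - order 4 (Speaker): customer_id=3 -> matches Julia
  - order 5 (Mouse): customer_id=1 -> matches George
  - order 6 (Keyboard): customer_id=2 -> matches Eve
  - order 7 (Chair): customer_id=1 -> matches George
  - order 8 (Cable): customer_id=3 -> matches Julia
So 1 of 8 rows is dropped.

SQL:
SELECT a.product, b.name AS customer
FROM orders a
INNER JOIN customers b ON a.customer_id = b.id

Result:
product  | customer
---------+---------
Tablet   | Julia   
Charger  | George  
Speaker  | Julia   
Mouse    | George  
Keyboard | Eve     
Chair    | George  
Cable    | Julia   


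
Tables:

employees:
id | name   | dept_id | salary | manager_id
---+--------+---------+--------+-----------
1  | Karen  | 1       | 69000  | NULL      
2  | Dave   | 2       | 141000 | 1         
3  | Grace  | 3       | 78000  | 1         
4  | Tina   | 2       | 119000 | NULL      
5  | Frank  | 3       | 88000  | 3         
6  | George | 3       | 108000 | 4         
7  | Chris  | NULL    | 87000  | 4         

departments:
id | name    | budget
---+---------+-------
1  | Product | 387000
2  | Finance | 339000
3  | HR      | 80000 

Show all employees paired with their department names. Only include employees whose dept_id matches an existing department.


INNER JOIN keeps only employees rows whose dept_id matches an id in departments. Walk through each employee:
  - employee 1 (Karen): dept_id=1 -> matches Product
  - employee 2 (Dave): dept_id=2 -> matches Finance
  - employee 3 (Grace): dept_id=3 -> matches HR
  - employee 4 (Tina): dept_id=2 -> matches Finance
  - employee 5 (Frank): dept_id=3 -> matches HR
  - employee 6 (George): dept_id=3 -> matches HR
  - employee 7 (Chris): dept_id=NULL, no match -> dropped
So 1 of 7 rows is dropped.

SQL:
SELECT a.name, b.name AS department
FROM employees a
INNER JOIN departments b ON a.dept_id = b.id

Result:
name   | department
-------+-----------
Karen  | Product   
Dave   | Finance   
Grace  | HR        
Tina   | Finance   
Frank  | HR        
George | HR        


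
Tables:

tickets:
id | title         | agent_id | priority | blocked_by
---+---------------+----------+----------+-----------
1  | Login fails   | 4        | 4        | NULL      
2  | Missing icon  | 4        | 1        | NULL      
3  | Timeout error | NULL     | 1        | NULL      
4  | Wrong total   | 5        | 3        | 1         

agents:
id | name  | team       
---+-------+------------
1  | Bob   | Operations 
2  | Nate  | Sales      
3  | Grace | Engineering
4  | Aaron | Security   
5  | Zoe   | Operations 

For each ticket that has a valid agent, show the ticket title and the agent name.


INNER JOIN keeps only tickets rows whose agent_id matches an id in agents. Walk through each ticket:
  - ticket 1 (Login fails): agent_id=4 -> matches Aaron
  - ticket 2 (Missing icon): agent_id=4 -> matches Aaron
  - ticket 3 (Timeout error): agent_id=NULL, no match -> dropped
  - ticket 4 (Wrong total): agent_id=5 -> matches Zoe
So 1 of 4 rows is dropped.

SQL:
SELECT a.title, b.name AS agent
FROM tickets a
INNER JOIN agents b ON a.agent_id = b.id

Result:
title        | agent
-------------+------
Login fails  | Aaron
Missing icon | Aaron
Wrong total  | Zoe  


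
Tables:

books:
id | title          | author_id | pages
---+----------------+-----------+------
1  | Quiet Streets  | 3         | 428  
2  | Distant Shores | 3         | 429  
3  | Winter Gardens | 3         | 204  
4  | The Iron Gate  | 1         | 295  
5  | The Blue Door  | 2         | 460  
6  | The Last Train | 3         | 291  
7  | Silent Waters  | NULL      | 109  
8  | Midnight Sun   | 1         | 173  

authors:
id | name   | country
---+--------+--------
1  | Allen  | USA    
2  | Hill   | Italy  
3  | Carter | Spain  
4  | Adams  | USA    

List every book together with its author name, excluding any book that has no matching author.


INNER JOIN keeps only books rows whose author_id matches an id in authors. Walk through each book:
  - book 1 (Quiet Streets): author_id=3 -> matches Carter
  - book 2 (Distant Shores): author_id=3 -> matches Carter
  - book 3 (Winter Gardens): author_id=3 -> matches Carter
  - book 4 (The Iron Gate): author_id=1 -> matches Allen
  - book 5 (The Blue Door): author_id=2 -> matches Hill
  - book 6 (The Last Train): author_id=3 -> matches Carter
  - book 7 (Silent Waters): author_id=NULL, no match -> dropped
  - book 8 (Midnight Sun): author_id=1 -> matches Allen
So 1 of 8 rows is dropped.

SQL:
SELECT a.title, b.name AS author
FROM books a
INNER JOIN authors b ON a.author_id = b.id

Result:
title          | author
---------------+-------
Quiet Streets  | Carter
Distant Shores | Carter
Winter Gardens | Carter
The Iron Gate  | Allen 
The Blue Door  | Hill  
The Last Train | Carter
Midnight Sun   | Allen 


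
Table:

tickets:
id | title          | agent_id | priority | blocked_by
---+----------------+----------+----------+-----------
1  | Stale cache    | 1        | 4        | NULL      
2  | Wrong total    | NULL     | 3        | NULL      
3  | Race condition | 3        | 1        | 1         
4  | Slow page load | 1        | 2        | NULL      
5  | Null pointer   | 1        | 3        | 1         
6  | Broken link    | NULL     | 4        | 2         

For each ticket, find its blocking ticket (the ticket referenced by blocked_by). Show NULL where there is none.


This is a self-join: tickets is joined to a second copy of itself, matching each row's blocked_by to another row's id. Use LEFT JOIN so rows with blocked_by=NULL are kept.
  - ticket 1 (Stale cache): blocked_by=NULL -> NULL
  - ticket 2 (Wrong total): blocked_by=NULL -> NULL
  - ticket 3 (Race condition): blocked_by=1 -> Stale cache
  - ticket 4 (Slow page load): blocked_by=NULL -> NULL
  - ticket 5 (Null pointer): blocked_by=1 -> Stale cache
  - ticket 6 (Broken link): blocked_by=2 -> Wrong total

SQL:
SELECT a.title AS item, b.title AS blocked_by
FROM tickets a
LEFT JOIN tickets b ON a.blocked_by = b.id

Result:
item           | blocked_by 
---------------+------------
Stale cache    | NULL       
Wrong total    | NULL       
Race condition | Stale cache
Slow page load | NULL       
Null pointer   | Stale cache
Broken link    | Wrong total


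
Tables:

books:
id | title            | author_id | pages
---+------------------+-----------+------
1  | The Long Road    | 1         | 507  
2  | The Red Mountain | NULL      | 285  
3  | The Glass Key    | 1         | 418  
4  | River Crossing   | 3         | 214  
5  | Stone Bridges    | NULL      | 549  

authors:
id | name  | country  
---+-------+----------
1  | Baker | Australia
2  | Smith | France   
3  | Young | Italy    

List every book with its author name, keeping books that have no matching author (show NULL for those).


LEFT JOIN keeps every row from books (the left table); where author_id has no match in authors, the author columns become NULL. Walk through each book:
  - book 1 (The Long Road): author_id=1 -> matches Baker
  - book 2 (The Red Mountain): author_id=NULL, no match -> kept with NULL
  - book 3 (The Glass Key): author_id=1 -> matches Baker
  - book 4 (River Crossing): author_id=3 -> matches Young
  - book 5 (Stone Bridges): author_id=NULL, no match -> kept with NULL
All 5 rows appear; 2 have NULL author.

SQL:
SELECT a.title, b.name AS author
FROM books a
LEFT JOIN authors b ON a.author_id = b.id

Result:
title            | author
-----------------+-------
The Long Road    | Baker 
The Red Mountain | NULL  
The Glass Key    | Baker 
River Crossing   | Young 
Stone Bridges    | NULL  


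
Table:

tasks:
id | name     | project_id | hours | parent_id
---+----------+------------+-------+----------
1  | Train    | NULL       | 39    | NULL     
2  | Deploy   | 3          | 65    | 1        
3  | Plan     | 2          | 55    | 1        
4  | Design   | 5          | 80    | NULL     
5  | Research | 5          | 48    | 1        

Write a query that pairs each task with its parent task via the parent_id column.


This is a self-join: tasks is joined to a second copy of itself, matching each row's parent_id to another row's id. Use LEFT JOIN so rows with parent_id=NULL are kept.
  - task 1 (Train): parent_id=NULL -> NULL
  - task 2 (Deploy): parent_id=1 -> Train
  - task 3 (Plan): parent_id=1 -> Train
  - task 4 (Design): parent_id=NULL -> NULL
  - task 5 (Research): parent_id=1 -> Train

SQL:
SELECT a.name AS item, b.name AS parent
FROM tasks a
LEFT JOIN tasks b ON a.parent_id = b.id

Result:
item     | parent
---------+-------
Train    | NULL  
Deploy   | Train 
Plan     | Train 
Design   | NULL  
Research | Train 


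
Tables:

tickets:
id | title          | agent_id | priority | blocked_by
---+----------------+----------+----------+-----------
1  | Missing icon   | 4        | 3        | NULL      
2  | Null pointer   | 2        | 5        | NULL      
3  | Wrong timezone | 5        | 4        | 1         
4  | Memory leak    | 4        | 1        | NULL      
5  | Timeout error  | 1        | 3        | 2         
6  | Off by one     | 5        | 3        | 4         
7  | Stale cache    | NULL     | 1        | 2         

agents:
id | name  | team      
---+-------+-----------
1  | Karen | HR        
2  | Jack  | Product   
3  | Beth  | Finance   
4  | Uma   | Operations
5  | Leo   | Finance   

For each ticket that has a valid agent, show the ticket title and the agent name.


INNER JOIN keeps only tickets rows whose agent_id matches an id in agents. Walk through each ticket:
  - ticket 1 (Missing icon): agent_id=4 -> matches Uma
  - ticket 2 (Null pointer): agent_id=2 -> matches Jack
  - ticket 3 (Wrong timezone): agent_id=5 -> matches Leo
  - ticket 4 (Memory leak): agent_id=4 -> matches Uma
  - ticket 5 (Timeout error): agent_id=1 -> matches Karen
  - ticket 6 (Off by one): agent_id=5 -> matches Leo
  - ticket 7 (Stale cache): agent_id=NULL, no match -> dropped
So 1 of 7 rows is dropped.

SQL:
SELECT a.title, b.name AS agent
FROM tickets a
INNER JOIN agents b ON a.agent_id = b.id

Result:
title          | agent
---------------+------
Missing icon   | Uma  
Null pointer   | Jack 
Wrong timezone | Leo  
Memory leak    | Uma  
Timeout error  | Karen
Off by one     | Leo  


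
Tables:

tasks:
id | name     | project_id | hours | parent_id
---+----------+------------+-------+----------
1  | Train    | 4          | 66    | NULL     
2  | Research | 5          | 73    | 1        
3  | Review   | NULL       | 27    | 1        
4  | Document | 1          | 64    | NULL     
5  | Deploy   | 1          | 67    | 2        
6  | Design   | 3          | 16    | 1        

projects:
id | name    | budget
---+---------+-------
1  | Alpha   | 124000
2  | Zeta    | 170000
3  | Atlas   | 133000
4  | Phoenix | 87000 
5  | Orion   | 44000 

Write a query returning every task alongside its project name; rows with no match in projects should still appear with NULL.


LEFT JOIN keeps every row from tasks (the left table); where project_id has no match in projects, the project columns become NULL. Walk through each task:
  - task 1 (Train): project_id=4 -> matches Phoenix
  - task 2 (Research): project_id=5 -> matches Orion
  - task 3 (Review): project_id=NULL, no match -> kept with NULL
  - task 4 (Document): project_id=1 -> matches Alpha
  - task 5 (Deploy): project_id=1 -> matches Alpha
  - task 6 (Design): project_id=3 -> matches Atlas
All 6 rows appear; 1 has NULL project.

SQL:
SELECT a.name, b.name AS project
FROM tasks a
LEFT JOIN projects b ON a.project_id = b.id

Result:
name     | project
---------+--------
Train    | Phoenix
Research | Orion  
Review   | NULL   
Document | Alpha  
Deploy   | Alpha  
Design   | Atlas  


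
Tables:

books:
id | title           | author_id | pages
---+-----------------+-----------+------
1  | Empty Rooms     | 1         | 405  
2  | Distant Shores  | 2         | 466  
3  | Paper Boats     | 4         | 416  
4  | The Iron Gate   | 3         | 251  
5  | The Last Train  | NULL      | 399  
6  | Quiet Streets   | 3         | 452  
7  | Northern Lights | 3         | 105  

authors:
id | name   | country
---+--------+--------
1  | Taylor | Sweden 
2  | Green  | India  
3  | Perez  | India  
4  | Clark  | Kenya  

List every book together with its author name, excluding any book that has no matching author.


INNER JOIN keeps only books rows whose author_id matches an id in authors. Walk through each book:
  - book 1 (Empty Rooms): author_id=1 -> matches Taylor
  - book 2 (Distant Shores): author_id=2 -> matches Green
  - book 3 (Paper Boats): author_id=4 -> matches Clark
  - book 4 (The Iron Gate): author_id=3 -> matches Perez
  - book 5 (The Last Train): author_id=NULL, no match -> dropped
  - book 6 (Quiet Streets): author_id=3 -> matches Perez
  - book 7 (Northern Lights): author_id=3 -> matches Perez
So 1 of 7 rows is dropped.

SQL:
SELECT a.title, b.name AS author
FROM books a
INNER JOIN authors b ON a.author_id = b.id

Result:
title           | author
----------------+-------
Empty Rooms     | Taylor
Distant Shores  | Green 
Paper Boats     | Clark 
The Iron Gate   | Perez 
Quiet Streets   | Perez 
Northern Lights | Perez 


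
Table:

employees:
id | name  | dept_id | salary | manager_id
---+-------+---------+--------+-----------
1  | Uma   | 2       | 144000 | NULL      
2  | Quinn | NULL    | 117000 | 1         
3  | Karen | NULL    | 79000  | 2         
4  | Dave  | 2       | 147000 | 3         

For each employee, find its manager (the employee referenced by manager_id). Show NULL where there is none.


This is a self-join: employees is joined to a second copy of itself, matching each row's manager_id to another row's id. Use LEFT JOIN so rows with manager_id=NULL are kept.
  - employee 1 (Uma): manager_id=NULL -> NULL
  - employee 2 (Quinn): manager_id=1 -> Uma
  - employee 3 (Karen): manager_id=2 -> Quinn
  - employee 4 (Dave): manager_id=3 -> Karen

SQL:
SELECT a.name AS item, b.name AS manager
FROM employees a
LEFT JOIN employees b ON a.manager_id = b.id

Result:
item  | manager
------+--------
Uma   | NULL   
Quinn | Uma    
Karen | Quinn  
Dave  | Karen  


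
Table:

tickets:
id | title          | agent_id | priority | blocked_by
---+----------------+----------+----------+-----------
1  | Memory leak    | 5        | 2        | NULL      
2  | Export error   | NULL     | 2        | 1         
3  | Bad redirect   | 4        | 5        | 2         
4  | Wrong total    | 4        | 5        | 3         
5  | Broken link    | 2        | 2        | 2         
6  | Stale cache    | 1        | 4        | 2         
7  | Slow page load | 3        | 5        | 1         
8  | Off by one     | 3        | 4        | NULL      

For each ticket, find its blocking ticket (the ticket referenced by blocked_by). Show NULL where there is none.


This is a self-join: tickets is joined to a second copy of itself, matching each row's blocked_by to another row's id. Use LEFT JOIN so rows with blocked_by=NULL are kept.
  - ticket 1 (Memory leak): blocked_by=NULL -> NULL
  - ticket 2 (Export error): blocked_by=1 -> Memory leak
  - ticket 3 (Bad redirect): blocked_by=2 -> Export error
  - ticket 4 (Wrong total): blocked_by=3 -> Bad redirect
  - ticket 5 (Broken link): blocked_by=2 -> Export error
  - ticket 6 (Stale cache): blocked_by=2 -> Export error
  - ticket 7 (Slow page load): blocked_by=1 -> Memory leak
  - ticket 8 (Off by one): blocked_by=NULL -> NULL

SQL:
SELECT a.title AS item, b.title AS blocked_by
FROM tickets a
LEFT JOIN tickets b ON a.blocked_by = b.id

Result:
item           | blocked_by  
---------------+-------------
Memory leak    | NULL        
Export error   | Memory leak 
Bad redirect   | Export error
Wrong total    | Bad redirect
Broken link    | Export error
Stale cache    | Export error
Slow page load | Memory leak 
Off by one     | NULL        


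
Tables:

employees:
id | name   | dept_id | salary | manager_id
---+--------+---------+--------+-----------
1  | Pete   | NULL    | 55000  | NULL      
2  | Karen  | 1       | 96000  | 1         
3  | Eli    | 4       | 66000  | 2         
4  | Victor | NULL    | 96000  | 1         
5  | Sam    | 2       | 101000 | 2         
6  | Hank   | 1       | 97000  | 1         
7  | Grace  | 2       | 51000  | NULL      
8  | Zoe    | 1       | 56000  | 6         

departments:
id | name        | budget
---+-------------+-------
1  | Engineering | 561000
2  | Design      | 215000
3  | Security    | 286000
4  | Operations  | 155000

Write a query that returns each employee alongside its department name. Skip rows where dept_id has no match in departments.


INNER JOIN keeps only employees rows whose dept_id matches an id in departments. Walk through each employee:
  - employee 1 (Pete): dept_id=NULL, no match -> dropped
  - employee 2 (Karen): dept_id=1 -> matches Engineering
  - employee 3 (Eli): dept_id=4 -> matches Operations
  - employee 4 (Victor): dept_id=NULL, no match -> dropped
  - employee 5 (Sam): dept_id=2 -> matches Design
  - employee 6 (Hank): dept_id=1 -> matches Engineering
  - employee 7 (Grace): dept_id=2 -> matches Design
  - employee 8 (Zoe): dept_id=1 -> matches Engineering
So 2 of 8 rows are dropped.

SQL:
SELECT a.name, b.name AS department
FROM employees a
INNER JOIN departments b ON a.dept_id = b.id

Result:
name  | department 
------+------------
Karen | Engineering
Eli   | Operations 
Sam   | Design     
Hank  | Engineering
Grace | Design     
Zoe   | Engineering


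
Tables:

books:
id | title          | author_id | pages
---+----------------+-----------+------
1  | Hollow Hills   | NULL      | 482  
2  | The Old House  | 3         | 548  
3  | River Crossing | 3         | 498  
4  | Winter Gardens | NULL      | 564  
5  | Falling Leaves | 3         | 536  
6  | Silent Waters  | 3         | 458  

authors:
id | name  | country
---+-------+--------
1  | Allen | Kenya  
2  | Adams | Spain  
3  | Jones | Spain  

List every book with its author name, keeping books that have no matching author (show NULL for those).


LEFT JOIN keeps every row from books (the left table); where author_id has no match in authors, the author columns become NULL. Walk through each book:
  - book 1 (Hollow Hills): author_id=NULL, no match -> kept with NULL
  - book 2 (The Old House): author_id=3 -> matches Jones
  - book 3 (River Crossing): author_id=3 -> matches Jones
  - book 4 (Winter Gardens): author_id=NULL, no match -> kept with NULL
  - book 5 (Falling Leaves): author_id=3 -> matches Jones
  - book 6 (Silent Waters): author_id=3 -> matches Jones
All 6 rows appear; 2 have NULL author.

SQL:
SELECT a.title, b.name AS author
FROM books a
LEFT JOIN authors b ON a.author_id = b.id

Result:
title          | author
---------------+-------
Hollow Hills   | NULL  
The Old House  | Jones 
River Crossing | Jones 
Winter Gardens | NULL  
Falling Leaves | Jones 
Silent Waters  | Jones 


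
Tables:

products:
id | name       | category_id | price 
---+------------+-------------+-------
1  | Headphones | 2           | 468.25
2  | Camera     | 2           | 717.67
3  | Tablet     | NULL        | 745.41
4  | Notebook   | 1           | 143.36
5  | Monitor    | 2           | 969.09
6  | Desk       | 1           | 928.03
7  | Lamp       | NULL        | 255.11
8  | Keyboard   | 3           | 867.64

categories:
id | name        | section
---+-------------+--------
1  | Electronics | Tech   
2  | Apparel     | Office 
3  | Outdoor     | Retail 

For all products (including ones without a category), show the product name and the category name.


LEFT JOIN keeps every row from products (the left table); where category_id has no match in categories, the category columns become NULL. Walk through each product:
  - product 1 (Headphones): category_id=2 -> matches Apparel
  - product 2 (Camera): category_id=2 -> matches Apparel
  - product 3 (Tablet): category_id=NULL, no match -> kept with NULL
  - product 4 (Notebook): category_id=1 -> matches Electronics
  - product 5 (Monitor): category_id=2 -> matches Apparel
  - product 6 (Desk): category_id=1 -> matches Electronics
  - product 7 (Lamp): category_id=NULL, no match -> kept with NULL
  - product 8 (Keyboard): category_id=3 -> matches Outdoor
All 8 rows appear; 2 have NULL category.

SQL:
SELECT a.name, b.name AS category
FROM products a
LEFT JOIN categories b ON a.category_id = b.id

Result:
name       | category   
-----------+------------
Headphones | Apparel    
Camera     | Apparel    
Tablet     | NULL       
Notebook   | Electronics
Monitor    | Apparel    
Desk       | Electronics
Lamp       | NULL       
Keyboard   | Outdoor    


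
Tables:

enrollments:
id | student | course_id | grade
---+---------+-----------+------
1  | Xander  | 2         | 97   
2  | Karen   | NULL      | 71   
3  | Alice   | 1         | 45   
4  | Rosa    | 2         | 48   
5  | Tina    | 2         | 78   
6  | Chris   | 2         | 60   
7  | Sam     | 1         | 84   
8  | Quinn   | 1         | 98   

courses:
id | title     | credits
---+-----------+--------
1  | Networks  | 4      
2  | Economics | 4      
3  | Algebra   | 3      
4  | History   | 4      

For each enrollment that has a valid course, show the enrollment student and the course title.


INNER JOIN keeps only enrollments rows whose course_id matches an id in courses. Walk through each enrollment:
  - enrollment 1 (Xander): course_id=2 -> matches Economics
  - enrollment 2 (Karen): course_id=NULL, no match -> dropped
  - enrollment 3 (Alice): course_id=1 -> matches Networks
  - enrollment 4 (Rosa): course_id=2 -> matches Economics
  - enrollment 5 (Tina): course_id=2 -> matches Economics
  - enrollment 6 (Chris): course_id=2 -> matches Economics
  - enrollment 7 (Sam): course_id=1 -> matches Networks
  - enrollment 8 (Quinn): course_id=1 -> matches Networks
So 1 of 8 rows is dropped.

SQL:
SELECT a.student, b.title AS course
FROM enrollments a
INNER JOIN courses b ON a.course_id = b.id

Result:
student | course   
--------+----------
Xander  | Economics
Alice   | Networks 
Rosa    | Economics
Tina    | Economics
Chris   | Economics
Sam     | Networks 
Quinn   | Networks 
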